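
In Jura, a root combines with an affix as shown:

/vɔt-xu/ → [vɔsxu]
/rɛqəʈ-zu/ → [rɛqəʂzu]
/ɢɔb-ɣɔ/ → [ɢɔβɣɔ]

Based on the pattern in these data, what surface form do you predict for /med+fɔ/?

The data show regressive manner assimilation: /t/ → [s] before /x/; /ʈ/ → [ʂ] before /z/; /b/ → [β] before /ɣ/. In each pair only manner changes, matching the following consonant, while place and voice stay constant.
The rule targets /d/ (voiced alveolar stop), which sits before the trigger /f/ (fricative).
The voiced alveolar fricative is [z], so /d/ → [z].

[mezfɔ]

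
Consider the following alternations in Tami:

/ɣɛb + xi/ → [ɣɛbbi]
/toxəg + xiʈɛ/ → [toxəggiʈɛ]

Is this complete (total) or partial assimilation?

total assimilation

Underlying /x/ is realised as [b] next to /b/; /b/ itself does not change.
The output [b] is identical to the trigger /b/ — every feature (place, manner, voicing) has been copied — so this is total assimilation.
The remaining alternation confirms this: /x/ → [g] after /g/ — in each case the output is a copy of the preceding consonant.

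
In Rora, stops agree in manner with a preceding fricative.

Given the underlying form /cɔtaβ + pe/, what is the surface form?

[cɔtaβɸe]

The rule targets /p/ (voiceless bilabial stop), which sits after the trigger /β/ (fricative).
A voiceless bilabial fricative is [ɸ], so the surface segment is [ɸ].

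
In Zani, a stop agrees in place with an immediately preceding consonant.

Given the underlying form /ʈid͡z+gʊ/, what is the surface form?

[ʈid͡zdʊ]

/g/ is a voiced velar stop. The preceding trigger /d͡z/ is alveolar, so /g/ must become alveolar as well.
Changing only its place to alveolar gives [d] — the voiced alveolar stop.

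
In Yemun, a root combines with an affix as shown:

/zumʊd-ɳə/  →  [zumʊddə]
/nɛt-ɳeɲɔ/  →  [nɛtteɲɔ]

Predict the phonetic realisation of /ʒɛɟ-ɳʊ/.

The data show progressive total assimilation (/ɳ/ → [d] after /d/; /ɳ/ → [t] after /t/): in every case the target segment becomes identical to its preceding neighbour, copying more than a single feature.
/ɳ/ is the segment targeted by the rule; it sits immediately after /ɟ/, so it assimilates completely and surfaces as [ɟ].

[ʒɛɟɟʊ]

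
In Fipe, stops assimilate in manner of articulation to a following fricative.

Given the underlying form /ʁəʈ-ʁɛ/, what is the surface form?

[ʁəʂʁɛ]

/ʈ/ is a voiceless retroflex stop. The following trigger /ʁ/ is a fricative, so /ʈ/ must become a fricative as well.
The voiceless retroflex fricative is [ʂ], so /ʈ/ → [ʂ].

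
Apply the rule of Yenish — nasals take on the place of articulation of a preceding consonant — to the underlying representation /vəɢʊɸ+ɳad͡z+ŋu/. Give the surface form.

[vəɢʊɸmad͡znu]

The rule targets /ɳ/ (voiced retroflex nasal), which sits after the trigger /ɸ/ (bilabial).
Changing only its place to bilabial gives [m] — the voiced bilabial nasal.
At the second juncture, /ŋ/ likewise becomes [n] adjacent to /d͡z/.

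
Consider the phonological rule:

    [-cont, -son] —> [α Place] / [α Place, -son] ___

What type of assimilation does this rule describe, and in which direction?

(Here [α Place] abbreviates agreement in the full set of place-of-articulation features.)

progressive place assimilation

The rule copies the place features (abbreviated [Place]) from the environment onto the target, so the assimilating feature is place.
The conditioning segment sits to the left of the focus bar, meaning the trigger precedes the segment that changes — progressive assimilation.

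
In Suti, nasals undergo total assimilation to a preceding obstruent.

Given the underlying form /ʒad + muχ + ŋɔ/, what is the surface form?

/m/ is the segment targeted by the rule; it sits immediately after /d/, so it assimilates completely and surfaces as [d].
At the second juncture, /ŋ/ likewise becomes [χ] adjacent to /χ/.

[ʒadduχχɔ]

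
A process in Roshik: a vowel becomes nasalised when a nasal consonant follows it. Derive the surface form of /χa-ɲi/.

[χãɲi]

The vowel /a/ is adjacent to the following nasal /ɲ/, so it acquires [+nasal] and surfaces as [ã].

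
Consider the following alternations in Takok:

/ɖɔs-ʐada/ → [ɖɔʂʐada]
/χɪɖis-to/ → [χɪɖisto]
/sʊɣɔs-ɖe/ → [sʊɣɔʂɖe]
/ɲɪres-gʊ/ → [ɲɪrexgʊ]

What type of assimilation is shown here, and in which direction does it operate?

Underlying /s/ is realised as [ʂ] next to /ʐ/; /ʐ/ itself does not change.
The change alveolar → retroflex matches the place of the following /ʐ/, identifying this as place assimilation.
Manner and voice are unchanged, so the assimilation is partial, not total.
Checking the remaining alternations: /s/ → [ʂ] before /ɖ/ (alveolar → retroflex, matching retroflex); /s/ → [x] before /g/ (alveolar → velar, matching velar) — only place changes, and always toward the following segment.
No alternation appears in [χɪɖisto]: there the adjacent consonants already agree in place (/s/ and /t/ are both alveolar), so this form is consistent with the same rule.
The trigger is the following segment, so the direction is regressive (anticipatory).

regressive place assimilation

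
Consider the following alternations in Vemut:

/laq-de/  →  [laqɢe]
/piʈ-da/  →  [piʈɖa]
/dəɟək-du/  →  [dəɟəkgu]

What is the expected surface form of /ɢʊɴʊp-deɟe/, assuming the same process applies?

The data show progressive place assimilation: /d/ → [ɢ] after /q/; /d/ → [ɖ] after /ʈ/; /d/ → [g] after /k/. In each pair only place changes, matching the preceding consonant, while manner and voice stay constant.
The rule targets /d/ (voiced alveolar stop), which sits after the trigger /p/ (bilabial).
The voiced bilabial stop is [b], so /d/ → [b].

[ɢʊɴʊpbeɟe]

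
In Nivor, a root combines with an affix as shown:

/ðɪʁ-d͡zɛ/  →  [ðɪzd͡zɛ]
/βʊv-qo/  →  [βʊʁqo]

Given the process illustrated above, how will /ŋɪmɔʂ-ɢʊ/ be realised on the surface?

[ŋɪmɔχɢʊ]

The data show regressive place assimilation: /ʁ/ → [z] before /d͡z/; /v/ → [ʁ] before /q/. In each pair only place changes, matching the following consonant, while manner and voice stay constant.
The rule targets /ʂ/ (voiceless retroflex fricative), which sits before the trigger /ɢ/ (uvular).
A voiceless uvular fricative is [χ], so the surface segment is [χ].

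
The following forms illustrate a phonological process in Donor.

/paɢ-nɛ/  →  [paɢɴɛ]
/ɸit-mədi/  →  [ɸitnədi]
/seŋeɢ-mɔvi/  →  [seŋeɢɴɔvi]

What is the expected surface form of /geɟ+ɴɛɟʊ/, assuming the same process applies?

[geɟɲɛɟʊ]

The data show progressive place assimilation: /n/ → [ɴ] after /ɢ/; /m/ → [n] after /t/; /m/ → [ɴ] after /ɢ/. In each pair only place changes, matching the preceding consonant, while manner and voice stay constant.
The rule targets /ɴ/ (voiced uvular nasal), which sits after the trigger /ɟ/ (palatal).
A voiced palatal nasal is [ɲ], so the surface segment is [ɲ].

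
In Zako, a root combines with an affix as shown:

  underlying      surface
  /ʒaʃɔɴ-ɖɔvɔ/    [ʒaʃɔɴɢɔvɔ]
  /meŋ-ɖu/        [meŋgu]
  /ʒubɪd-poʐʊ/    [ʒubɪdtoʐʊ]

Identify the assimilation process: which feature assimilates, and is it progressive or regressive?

progressive place assimilation

Comparing underlying and surface forms, /ɖ/ → [ɢ] is the alternation; the neighbouring /ɴ/ is constant.
/ɖ/ is retroflex while /ɴ/ is uvular; the output [ɢ] is uvular, matching the trigger — so the feature that spreads is place.
Manner and voice are unchanged, so the assimilation is partial, not total.
The other alternating forms pattern the same way: /ɖ/ → [g] after /ŋ/ (retroflex → velar, matching velar); /p/ → [t] after /d/ (bilabial → alveolar, matching alveolar) — only place changes, and always toward the preceding segment.
Since the segment that changes follows the conditioning segment, the assimilation is progressive.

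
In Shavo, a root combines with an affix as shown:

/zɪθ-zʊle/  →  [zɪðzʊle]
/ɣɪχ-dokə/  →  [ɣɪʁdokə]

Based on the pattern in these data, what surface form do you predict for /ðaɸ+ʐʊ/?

[ðaβʐʊ]

The data show regressive voicing assimilation: /θ/ → [ð] before /z/; /χ/ → [ʁ] before /d/. In each pair only voicing changes, matching the following consonant, while place and manner stay constant.
/ɸ/ is a voiceless bilabial fricative. The following trigger /ʐ/ is voiced, so /ɸ/ must become voiced as well.
Changing only its voicing to voiced gives [β] — the voiced bilabial fricative.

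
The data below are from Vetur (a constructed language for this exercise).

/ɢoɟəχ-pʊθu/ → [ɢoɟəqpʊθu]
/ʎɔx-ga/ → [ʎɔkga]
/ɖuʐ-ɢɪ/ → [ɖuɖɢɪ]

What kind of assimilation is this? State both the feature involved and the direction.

regressive manner assimilation

Underlying /χ/ is realised as [q] next to /p/; /p/ itself does not change.
The change fricative → stop matches the manner of the following /p/, identifying this as manner assimilation.
Place and voice are unchanged, so the assimilation is partial, not total.
The same holds elsewhere in the data: /x/ → [k] before /g/ (fricative → stop, matching a stop); /ʐ/ → [ɖ] before /ɢ/ (fricative → stop, matching a stop) — only manner changes, and always toward the following segment.
Since the segment that changes precedes the conditioning segment, the assimilation is regressive.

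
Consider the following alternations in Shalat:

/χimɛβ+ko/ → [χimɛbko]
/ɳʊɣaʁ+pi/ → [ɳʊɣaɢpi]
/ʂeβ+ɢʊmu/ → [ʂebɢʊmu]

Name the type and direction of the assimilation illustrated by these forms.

regressive manner assimilation

Comparing underlying and surface forms, /β/ → [b] is the alternation; the neighbouring /k/ is constant.
The change fricative → stop matches the manner of the following /k/, identifying this as manner assimilation.
Place and voice are unchanged, so the assimilation is partial, not total.
Checking the remaining alternations: /ʁ/ → [ɢ] before /p/ (fricative → stop, matching a stop); /β/ → [b] before /ɢ/ (fricative → stop, matching a stop) — only manner changes, and always toward the following segment.
Since the segment that changes precedes the conditioning segment, the assimilation is regressive.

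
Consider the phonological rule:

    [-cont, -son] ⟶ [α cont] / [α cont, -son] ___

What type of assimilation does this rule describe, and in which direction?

The rule copies [cont] (continuancy) from the environment onto the target stops; since [±cont] encodes the stop/fricative manner contrast, the assimilating dimension is manner.
Since the environment is written before the underscore, the trigger precedes the target; the direction is progressive.

progressive manner assimilation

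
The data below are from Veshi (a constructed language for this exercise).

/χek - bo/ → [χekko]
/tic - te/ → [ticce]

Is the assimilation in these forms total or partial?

total assimilation

The segment that alternates is /b/, which surfaces as [k] when adjacent to /k/.
The output [k] is identical to the trigger /k/ — every feature (place, manner, voicing) has been copied — so this is total assimilation.
The remaining alternation confirms this: /t/ → [c] after /c/ — in each case the output is a copy of the preceding consonant.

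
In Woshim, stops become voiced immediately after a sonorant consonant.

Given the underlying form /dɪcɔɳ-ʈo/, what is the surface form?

/ʈ/ is a voiceless retroflex stop. The preceding trigger /ɳ/ is voiced, so /ʈ/ must become voiced as well.
The voiced retroflex stop is [ɖ], so /ʈ/ → [ɖ].

[dɪcɔɳɖo]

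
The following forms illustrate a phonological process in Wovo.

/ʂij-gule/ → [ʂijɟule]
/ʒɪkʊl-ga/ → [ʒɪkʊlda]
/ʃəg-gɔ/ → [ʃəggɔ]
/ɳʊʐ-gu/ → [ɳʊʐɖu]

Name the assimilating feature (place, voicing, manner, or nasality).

Underlying /g/ is realised as [ɟ] next to /j/; /j/ itself does not change.
The change velar → palatal matches the place of the preceding /j/, identifying this as place assimilation.
Checking the remaining alternations: /g/ → [d] after /l/ (velar → alveolar, matching alveolar); /g/ → [ɖ] after /ʐ/ (velar → retroflex, matching retroflex) — only place changes, and always toward the preceding segment.
No alternation appears in [ʃəggɔ]: there the adjacent consonants already agree in place (/g/ and /g/ are both velar), so this form is consistent with the same rule.

place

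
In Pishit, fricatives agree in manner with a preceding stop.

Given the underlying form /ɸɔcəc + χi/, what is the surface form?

[ɸɔcəcqi]

/χ/ is a voiceless uvular fricative. The preceding trigger /c/ is a stop, so /χ/ must become a stop as well.
A voiceless uvular stop is [q], so the surface segment is [q].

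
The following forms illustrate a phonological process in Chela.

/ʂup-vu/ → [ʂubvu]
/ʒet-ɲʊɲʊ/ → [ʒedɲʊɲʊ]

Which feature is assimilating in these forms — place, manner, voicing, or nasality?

The segment that alternates is /p/, which surfaces as [b] when adjacent to /v/.
/p/ is voiceless while /v/ is voiced; the output [b] is voiced, matching the trigger — so the feature that spreads is voicing.
The same holds elsewhere in the data: /t/ → [d] before /ɲ/ (voiceless → voiced, matching voiced) — only voicing changes, and always toward the following segment.

voicing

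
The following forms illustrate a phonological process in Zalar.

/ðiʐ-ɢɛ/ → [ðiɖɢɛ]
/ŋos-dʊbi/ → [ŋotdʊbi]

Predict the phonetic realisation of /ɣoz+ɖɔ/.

The data show regressive manner assimilation: /ʐ/ → [ɖ] before /ɢ/; /s/ → [t] before /d/. In each pair only manner changes, matching the following consonant, while place and voice stay constant.
The rule targets /z/ (voiced alveolar fricative), which sits before the trigger /ɖ/ (stop).
A voiced alveolar stop is [d], so the surface segment is [d].

[ɣodɖɔ]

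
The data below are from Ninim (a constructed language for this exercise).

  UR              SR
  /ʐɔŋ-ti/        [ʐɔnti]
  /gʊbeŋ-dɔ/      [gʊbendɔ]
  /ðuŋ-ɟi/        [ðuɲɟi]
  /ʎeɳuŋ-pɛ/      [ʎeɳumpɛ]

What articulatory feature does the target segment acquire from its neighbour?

The segment that alternates is /ŋ/, which surfaces as [n] when adjacent to /t/.
The change velar → alveolar matches the place of the following /t/, identifying this as place assimilation.
The other alternating forms pattern the same way: /ŋ/ → [n] before /d/ (velar → alveolar, matching alveolar); /ŋ/ → [ɲ] before /ɟ/ (velar → palatal, matching palatal); /ŋ/ → [m] before /p/ (velar → bilabial, matching bilabial) — only place changes, and always toward the following segment.

place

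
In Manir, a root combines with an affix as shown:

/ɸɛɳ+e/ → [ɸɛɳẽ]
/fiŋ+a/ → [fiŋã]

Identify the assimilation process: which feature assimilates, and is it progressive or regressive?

The vowel /e/ surfaces as nasalised [ẽ] next to the preceding nasal /ɳ/ — it has acquired the [+nasal] feature of its neighbour.
Likewise in the remaining data: /a/ → [ã] after /ŋ/ — each time a vowel is nasalised next to a preceding nasal.
Because the conditioning nasal is to the left of the vowel that changes, the process is progressive (perseverative).

progressive nasality assimilation (vowel nasalisation)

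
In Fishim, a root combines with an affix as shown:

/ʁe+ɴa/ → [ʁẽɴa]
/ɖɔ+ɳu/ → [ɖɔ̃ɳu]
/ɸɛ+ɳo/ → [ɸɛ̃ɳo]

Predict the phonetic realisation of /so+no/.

The data show regressive nasality assimilation (vowel nasalisation): /e/ → [ẽ] before /ɴ/; /ɔ/ → [ɔ̃] before /ɳ/; /ɛ/ → [ɛ̃] before /ɳ/ — a vowel is nasalised by an immediately following nasal consonant.
The vowel /o/ is adjacent to the following nasal /n/, so it acquires [+nasal] and surfaces as [õ].

[sõno]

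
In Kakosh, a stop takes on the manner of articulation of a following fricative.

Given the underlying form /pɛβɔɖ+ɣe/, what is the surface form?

The rule targets /ɖ/ (voiced retroflex stop), which sits before the trigger /ɣ/ (fricative).
Changing only its manner to fricative gives [ʐ] — the voiced retroflex fricative.

[pɛβɔʐɣe]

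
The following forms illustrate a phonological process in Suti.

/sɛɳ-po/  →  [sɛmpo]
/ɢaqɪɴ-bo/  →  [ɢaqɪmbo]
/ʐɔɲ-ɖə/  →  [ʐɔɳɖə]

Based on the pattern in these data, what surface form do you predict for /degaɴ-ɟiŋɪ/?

The data show regressive place assimilation: /ɳ/ → [m] before /p/; /ɴ/ → [m] before /b/; /ɲ/ → [ɳ] before /ɖ/. In each pair only place changes, matching the following consonant, while manner and voice stay constant.
The rule targets /ɴ/ (voiced uvular nasal), which sits before the trigger /ɟ/ (palatal).
Changing only its place to palatal gives [ɲ] — the voiced palatal nasal.

[degaɲɟiŋɪ]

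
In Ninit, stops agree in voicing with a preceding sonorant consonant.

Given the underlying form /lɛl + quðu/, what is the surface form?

/q/ is a voiceless uvular stop. The preceding trigger /l/ is voiced, so /q/ must become voiced as well.
Changing only its voicing to voiced gives [ɢ] — the voiced uvular stop.

[lɛlɢuðu]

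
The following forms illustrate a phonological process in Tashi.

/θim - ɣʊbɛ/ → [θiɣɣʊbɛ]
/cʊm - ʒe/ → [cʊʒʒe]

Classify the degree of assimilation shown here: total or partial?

The segment that alternates is /m/, which surfaces as [ɣ] when adjacent to /ɣ/.
The output [ɣ] is identical to the trigger /ɣ/ — every feature (place, manner, voicing) has been copied — so this is total assimilation.
The other form behaves the same way: /m/ → [ʒ] before /ʒ/ — in each case the output is a copy of the following consonant.

total assimilation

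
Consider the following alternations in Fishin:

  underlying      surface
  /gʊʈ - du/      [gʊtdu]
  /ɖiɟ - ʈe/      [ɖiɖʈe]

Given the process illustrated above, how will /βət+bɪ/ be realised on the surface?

[βəpbɪ]

The data show regressive place assimilation: /ʈ/ → [t] before /d/; /ɟ/ → [ɖ] before /ʈ/. In each pair only place changes, matching the following consonant, while manner and voice stay constant.
/t/ is a voiceless alveolar stop. The following trigger /b/ is bilabial, so /t/ must become bilabial as well.
The voiceless bilabial stop is [p], so /t/ → [p].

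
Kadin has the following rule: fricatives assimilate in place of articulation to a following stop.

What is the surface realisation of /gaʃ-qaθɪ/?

[gaχqaθɪ]

/ʃ/ is a voiceless postalveolar fricative. The following trigger /q/ is uvular, so /ʃ/ must become uvular as well.
The voiceless uvular fricative is [χ], so /ʃ/ → [χ].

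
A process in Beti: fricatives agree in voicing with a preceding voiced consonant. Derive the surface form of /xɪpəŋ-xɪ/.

[xɪpəŋɣɪ]

The rule targets /x/ (voiceless velar fricative), which sits after the trigger /ŋ/ (voiced).
A voiced velar fricative is [ɣ], so the surface segment is [ɣ].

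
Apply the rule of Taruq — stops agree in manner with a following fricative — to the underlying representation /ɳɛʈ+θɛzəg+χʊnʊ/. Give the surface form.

[ɳɛʂθɛzəɣχʊnʊ]

/ʈ/ is a voiceless retroflex stop. The following trigger /θ/ is a fricative, so /ʈ/ must become a fricative as well.
A voiceless retroflex fricative is [ʂ], so the surface segment is [ʂ].
At the second juncture, /g/ likewise becomes [ɣ] adjacent to /χ/.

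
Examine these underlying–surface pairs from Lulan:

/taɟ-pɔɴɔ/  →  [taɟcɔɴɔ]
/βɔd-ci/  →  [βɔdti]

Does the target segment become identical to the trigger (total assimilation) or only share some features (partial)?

partial assimilation

Comparing underlying and surface forms, /p/ → [c] is the alternation; the neighbouring /ɟ/ is constant.
The change bilabial → palatal matches the place of the preceding /ɟ/, identifying this as place assimilation.
Manner and voice are unchanged, so the assimilation is partial, not total.
Checking the remaining alternation: /c/ → [t] after /d/ (palatal → alveolar, matching alveolar) — only place changes, and always toward the preceding segment.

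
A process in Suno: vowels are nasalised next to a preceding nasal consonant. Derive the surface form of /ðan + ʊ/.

The vowel /ʊ/ is adjacent to the preceding nasal /n/, so it acquires [+nasal] and surfaces as [ʊ̃].

[ðanʊ̃]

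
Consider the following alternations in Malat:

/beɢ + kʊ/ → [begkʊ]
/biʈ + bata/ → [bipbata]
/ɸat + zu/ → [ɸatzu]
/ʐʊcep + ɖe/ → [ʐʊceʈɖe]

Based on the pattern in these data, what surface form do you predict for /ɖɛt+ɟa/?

[ɖɛcɟa]

The data show regressive place assimilation: /ɢ/ → [g] before /k/; /ʈ/ → [p] before /b/; /p/ → [ʈ] before /ɖ/. In each pair only place changes, matching the following consonant, while manner and voice stay constant.
Nothing changes in [ɸatzu]: there the adjacent consonants already agree in place (/t/ and /z/ are both alveolar), so this form is consistent with the same rule.
/t/ is a voiceless alveolar stop. The following trigger /ɟ/ is palatal, so /t/ must become palatal as well.
Changing only its place to palatal gives [c] — the voiceless palatal stop.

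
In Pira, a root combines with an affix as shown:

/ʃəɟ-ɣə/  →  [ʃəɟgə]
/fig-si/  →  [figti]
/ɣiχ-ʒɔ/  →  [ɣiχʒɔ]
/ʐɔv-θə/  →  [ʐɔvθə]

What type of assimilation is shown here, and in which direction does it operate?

Comparing underlying and surface forms, /ɣ/ → [g] is the alternation; the neighbouring /ɟ/ is constant.
/ɣ/ is a fricative while /ɟ/ is a stop; the output [g] is a stop, matching the trigger — so the feature that spreads is manner.
Place and voice are unchanged, so the assimilation is partial, not total.
Checking the remaining alternation: /s/ → [t] after /g/ (fricative → stop, matching a stop) — only manner changes, and always toward the preceding segment.
No alternation appears in [ɣiχʒɔ], [ʐɔvθə]: there the adjacent consonants already agree in manner (/ʒ/ and /χ/ are both fricatives; /θ/ and /v/ are both fricatives), so these forms are consistent with the same rule.
Since the segment that changes follows the conditioning segment, the assimilation is progressive.

progressive manner assimilation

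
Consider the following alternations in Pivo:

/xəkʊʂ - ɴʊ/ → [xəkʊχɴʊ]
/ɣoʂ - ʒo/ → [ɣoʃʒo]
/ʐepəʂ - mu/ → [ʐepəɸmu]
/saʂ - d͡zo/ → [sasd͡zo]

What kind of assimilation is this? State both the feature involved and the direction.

regressive place assimilation

Underlying /ʂ/ is realised as [χ] next to /ɴ/; /ɴ/ itself does not change.
The change retroflex → uvular matches the place of the following /ɴ/, identifying this as place assimilation.
Manner and voice are unchanged, so the assimilation is partial, not total.
The other alternating forms pattern the same way: /ʂ/ → [ʃ] before /ʒ/ (retroflex → postalveolar, matching postalveolar); /ʂ/ → [ɸ] before /m/ (retroflex → bilabial, matching bilabial); /ʂ/ → [s] before /d͡z/ (retroflex → alveolar, matching alveolar) — only place changes, and always toward the following segment.
The trigger is the following segment, so the direction is regressive (anticipatory).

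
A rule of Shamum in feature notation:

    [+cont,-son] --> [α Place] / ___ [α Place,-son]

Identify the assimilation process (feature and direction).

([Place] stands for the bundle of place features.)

The shared variable α links the value of the place features (abbreviated [Place]) on the target to the same value on the neighbouring segment, so place is the feature that assimilates.
Since the environment is written after the underscore, the trigger follows the target; the direction is regressive.

regressive place assimilation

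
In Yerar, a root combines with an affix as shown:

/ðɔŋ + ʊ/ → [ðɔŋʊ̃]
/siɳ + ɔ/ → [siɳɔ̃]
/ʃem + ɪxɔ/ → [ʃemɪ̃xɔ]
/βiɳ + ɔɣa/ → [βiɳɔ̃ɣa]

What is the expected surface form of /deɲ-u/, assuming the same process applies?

The data show progressive nasality assimilation (vowel nasalisation): /ʊ/ → [ʊ̃] after /ŋ/; /ɔ/ → [ɔ̃] after /ɳ/; /ɪ/ → [ɪ̃] after /m/ — a vowel is nasalised by an immediately preceding nasal consonant.
/u/ sits next to the nasal /ɲ/ and is therefore nasalised to [ũ].

[deɲũ]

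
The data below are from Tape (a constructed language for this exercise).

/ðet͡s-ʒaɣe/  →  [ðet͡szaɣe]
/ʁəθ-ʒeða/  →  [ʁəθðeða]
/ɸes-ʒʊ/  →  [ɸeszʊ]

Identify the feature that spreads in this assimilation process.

place

Comparing underlying and surface forms, /ʒ/ → [z] is the alternation; the neighbouring /t͡s/ is constant.
The change postalveolar → alveolar matches the place of the preceding /t͡s/, identifying this as place assimilation.
The other alternating forms pattern the same way: /ʒ/ → [ð] after /θ/ (postalveolar → dental, matching dental); /ʒ/ → [z] after /s/ (postalveolar → alveolar, matching alveolar) — only place changes, and always toward the preceding segment.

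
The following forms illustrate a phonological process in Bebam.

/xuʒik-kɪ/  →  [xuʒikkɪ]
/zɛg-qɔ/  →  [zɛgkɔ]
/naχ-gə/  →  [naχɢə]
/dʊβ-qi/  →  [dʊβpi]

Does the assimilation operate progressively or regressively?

Underlying /q/ is realised as [k] next to /g/; /g/ itself does not change.
The change uvular → velar matches the place of the preceding /g/, identifying this as place assimilation.
Checking the remaining alternations: /g/ → [ɢ] after /χ/ (velar → uvular, matching uvular); /q/ → [p] after /β/ (uvular → bilabial, matching bilabial) — only place changes, and always toward the preceding segment.
No alternation appears in [xuʒikkɪ]: there the adjacent consonants already agree in place (/k/ and /k/ are both velar), so this form is consistent with the same rule.
Since the segment that changes follows the conditioning segment, the assimilation is progressive.

progressive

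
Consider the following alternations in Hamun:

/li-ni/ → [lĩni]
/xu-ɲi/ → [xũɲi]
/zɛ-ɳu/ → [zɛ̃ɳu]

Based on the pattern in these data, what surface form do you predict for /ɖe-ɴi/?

The data show regressive nasality assimilation (vowel nasalisation): /i/ → [ĩ] before /n/; /u/ → [ũ] before /ɲ/; /ɛ/ → [ɛ̃] before /ɳ/ — a vowel is nasalised by an immediately following nasal consonant.
The vowel /e/ is adjacent to the following nasal /ɴ/, so it acquires [+nasal] and surfaces as [ẽ].

[ɖẽɴi]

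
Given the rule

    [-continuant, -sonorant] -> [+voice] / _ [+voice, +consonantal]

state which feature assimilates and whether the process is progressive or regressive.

regressive voicing assimilation

The target ([-continuant, -sonorant], stops) acquires [+voice] next to a voiced consonant ([+voice, +consonantal]) — it takes on the voicing of its neighbour, so the feature that spreads is voicing.
Since the environment is written after the underscore, the trigger follows the target; the direction is regressive.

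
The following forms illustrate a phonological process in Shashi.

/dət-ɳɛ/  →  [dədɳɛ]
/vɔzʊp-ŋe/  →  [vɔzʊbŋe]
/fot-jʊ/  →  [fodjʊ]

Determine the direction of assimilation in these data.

regressive

Comparing underlying and surface forms, /t/ → [d] is the alternation; the neighbouring /ɳ/ is constant.
/t/ is voiceless while /ɳ/ is voiced; the output [d] is voiced, matching the trigger — so the feature that spreads is voicing.
Checking the remaining alternations: /p/ → [b] before /ŋ/ (voiceless → voiced, matching voiced); /t/ → [d] before /j/ (voiceless → voiced, matching voiced) — only voicing changes, and always toward the following segment.
Since the segment that changes precedes the conditioning segment, the assimilation is regressive.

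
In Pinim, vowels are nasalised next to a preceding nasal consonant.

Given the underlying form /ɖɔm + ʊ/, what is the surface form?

[ɖɔmʊ̃]

/ʊ/ sits next to the nasal /m/ and is therefore nasalised to [ʊ̃].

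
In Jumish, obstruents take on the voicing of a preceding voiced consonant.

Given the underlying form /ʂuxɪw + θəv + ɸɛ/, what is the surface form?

The rule targets /θ/ (voiceless dental fricative), which sits after the trigger /w/ (voiced).
A voiced dental fricative is [ð], so the surface segment is [ð].
At the second juncture, /ɸ/ likewise becomes [β] adjacent to /v/.

[ʂuxɪwðəvβɛ]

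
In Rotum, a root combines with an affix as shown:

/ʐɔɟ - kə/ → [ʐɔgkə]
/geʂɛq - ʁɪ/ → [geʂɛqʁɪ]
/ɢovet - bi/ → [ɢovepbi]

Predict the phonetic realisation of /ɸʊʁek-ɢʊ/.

[ɸʊʁeqɢʊ]

The data show regressive place assimilation: /ɟ/ → [g] before /k/; /t/ → [p] before /b/. In each pair only place changes, matching the following consonant, while manner and voice stay constant.
No alternation appears in [geʂɛqʁɪ]: there the adjacent consonants already agree in place (/q/ and /ʁ/ are both uvular), so this form is consistent with the same rule.
/k/ is a voiceless velar stop. The following trigger /ɢ/ is uvular, so /k/ must become uvular as well.
Changing only its place to uvular gives [q] — the voiceless uvular stop.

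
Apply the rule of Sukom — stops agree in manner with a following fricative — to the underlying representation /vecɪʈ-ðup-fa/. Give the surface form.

[vecɪʂðuɸfa]

/ʈ/ is a voiceless retroflex stop. The following trigger /ð/ is a fricative, so /ʈ/ must become a fricative as well.
Changing only its manner to fricative gives [ʂ] — the voiceless retroflex fricative.
At the second juncture, /p/ likewise becomes [ɸ] adjacent to /f/.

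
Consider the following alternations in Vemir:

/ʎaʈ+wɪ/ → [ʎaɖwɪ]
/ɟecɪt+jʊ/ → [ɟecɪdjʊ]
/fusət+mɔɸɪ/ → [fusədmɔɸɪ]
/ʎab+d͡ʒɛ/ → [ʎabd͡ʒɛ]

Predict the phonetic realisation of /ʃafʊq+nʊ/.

The data show regressive voicing assimilation: /ʈ/ → [ɖ] before /w/; /t/ → [d] before /j/; /t/ → [d] before /m/. In each pair only voicing changes, matching the following consonant, while place and manner stay constant.
No alternation appears in [ʎabd͡ʒɛ]: there the adjacent consonants already agree in voicing (/b/ and /d͡ʒ/ are both voiced), so this form is consistent with the same rule.
/q/ is a voiceless uvular stop. The following trigger /n/ is voiced, so /q/ must become voiced as well.
A voiced uvular stop is [ɢ], so the surface segment is [ɢ].

[ʃafʊɢnʊ]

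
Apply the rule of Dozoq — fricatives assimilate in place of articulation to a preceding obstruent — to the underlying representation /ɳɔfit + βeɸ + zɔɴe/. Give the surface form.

[ɳɔfitzeɸβɔɴe]

/β/ is a voiced bilabial fricative. The preceding trigger /t/ is alveolar, so /β/ must become alveolar as well.
Changing only its place to alveolar gives [z] — the voiced alveolar fricative.
At the second juncture, /z/ likewise becomes [β] adjacent to /ɸ/.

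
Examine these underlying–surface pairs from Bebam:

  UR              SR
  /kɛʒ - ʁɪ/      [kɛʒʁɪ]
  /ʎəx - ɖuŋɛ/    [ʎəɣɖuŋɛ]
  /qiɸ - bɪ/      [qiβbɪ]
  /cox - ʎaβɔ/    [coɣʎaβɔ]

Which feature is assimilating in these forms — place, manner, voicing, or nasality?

Underlying /x/ is realised as [ɣ] next to /ɖ/; /ɖ/ itself does not change.
The change voiceless → voiced matches the voicing of the following /ɖ/, identifying this as voicing assimilation.
The same holds elsewhere in the data: /ɸ/ → [β] before /b/ (voiceless → voiced, matching voiced); /x/ → [ɣ] before /ʎ/ (voiceless → voiced, matching voiced) — only voicing changes, and always toward the following segment.
Nothing changes in [kɛʒʁɪ]: there the adjacent consonants already agree in voicing (/ʒ/ and /ʁ/ are both voiced), so this form is consistent with the same rule.

voicing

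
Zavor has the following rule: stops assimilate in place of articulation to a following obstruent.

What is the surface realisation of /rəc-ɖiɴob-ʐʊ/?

[rəʈɖiɴoɖʐʊ]

The rule targets /c/ (voiceless palatal stop), which sits before the trigger /ɖ/ (retroflex).
The voiceless retroflex stop is [ʈ], so /c/ → [ʈ].
The same rule applies at the second boundary: /b/ → [ɖ] next to /ʐ/.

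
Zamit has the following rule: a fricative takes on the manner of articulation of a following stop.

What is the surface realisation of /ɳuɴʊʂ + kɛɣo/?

/ʂ/ is a voiceless retroflex fricative. The following trigger /k/ is a stop, so /ʂ/ must become a stop as well.
The voiceless retroflex stop is [ʈ], so /ʂ/ → [ʈ].

[ɳuɴʊʈkɛɣo]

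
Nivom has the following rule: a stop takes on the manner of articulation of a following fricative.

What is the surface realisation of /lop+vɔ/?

[loɸvɔ]

/p/ is a voiceless bilabial stop. The following trigger /v/ is a fricative, so /p/ must become a fricative as well.
A voiceless bilabial fricative is [ɸ], so the surface segment is [ɸ].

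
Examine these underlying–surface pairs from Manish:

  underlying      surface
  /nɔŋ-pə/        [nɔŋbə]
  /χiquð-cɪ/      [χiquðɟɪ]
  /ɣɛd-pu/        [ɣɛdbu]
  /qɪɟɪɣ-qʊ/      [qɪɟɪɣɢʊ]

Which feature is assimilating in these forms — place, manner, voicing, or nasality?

voicing

The segment that alternates is /p/, which surfaces as [b] when adjacent to /ŋ/.
The change voiceless → voiced matches the voicing of the preceding /ŋ/, identifying this as voicing assimilation.
Checking the remaining alternations: /c/ → [ɟ] after /ð/ (voiceless → voiced, matching voiced); /p/ → [b] after /d/ (voiceless → voiced, matching voiced); /q/ → [ɢ] after /ɣ/ (voiceless → voiced, matching voiced) — only voicing changes, and always toward the preceding segment.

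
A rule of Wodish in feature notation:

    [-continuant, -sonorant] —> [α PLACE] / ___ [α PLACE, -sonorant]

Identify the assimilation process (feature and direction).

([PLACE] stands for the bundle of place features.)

regressive place assimilation

The rule copies the place features (abbreviated [PLACE]) from the environment onto the target, so the assimilating feature is place.
Since the environment is written after the underscore, the trigger follows the target; the direction is regressive.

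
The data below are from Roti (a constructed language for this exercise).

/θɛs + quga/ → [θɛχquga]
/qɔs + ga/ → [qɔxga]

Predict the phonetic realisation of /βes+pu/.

The data show regressive place assimilation: /s/ → [χ] before /q/; /s/ → [x] before /g/. In each pair only place changes, matching the following consonant, while manner and voice stay constant.
/s/ is a voiceless alveolar fricative. The following trigger /p/ is bilabial, so /s/ must become bilabial as well.
The voiceless bilabial fricative is [ɸ], so /s/ → [ɸ].

[βeɸpu]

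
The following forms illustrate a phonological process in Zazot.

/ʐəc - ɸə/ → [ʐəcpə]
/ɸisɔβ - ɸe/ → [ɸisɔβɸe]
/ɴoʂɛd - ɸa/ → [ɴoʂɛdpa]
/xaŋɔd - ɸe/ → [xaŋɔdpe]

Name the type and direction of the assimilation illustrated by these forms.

The segment that alternates is /ɸ/, which surfaces as [p] when adjacent to /c/.
The change fricative → stop matches the manner of the preceding /c/, identifying this as manner assimilation.
Place and voice are unchanged, so the assimilation is partial, not total.
The other alternating form patterns the same way: /ɸ/ → [p] after /d/ (fricative → stop, matching a stop) — only manner changes, and always toward the preceding segment.
No alternation appears in [ɸisɔβɸe]: there the adjacent consonants already agree in manner (/ɸ/ and /β/ are both fricatives), so this form is consistent with the same rule.
Since the segment that changes follows the conditioning segment, the assimilation is progressive.

progressive manner assimilation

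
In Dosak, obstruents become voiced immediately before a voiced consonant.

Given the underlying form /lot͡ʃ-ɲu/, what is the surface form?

/t͡ʃ/ is a voiceless postalveolar affricate. The following trigger /ɲ/ is voiced, so /t͡ʃ/ must become voiced as well.
The voiced postalveolar affricate is [d͡ʒ], so /t͡ʃ/ → [d͡ʒ].

[lod͡ʒɲu]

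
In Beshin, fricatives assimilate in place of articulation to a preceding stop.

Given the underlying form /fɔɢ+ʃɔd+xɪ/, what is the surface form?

[fɔɢχɔdsɪ]

The rule targets /ʃ/ (voiceless postalveolar fricative), which sits after the trigger /ɢ/ (uvular).
The voiceless uvular fricative is [χ], so /ʃ/ → [χ].
At the second juncture, /x/ likewise becomes [s] adjacent to /d/.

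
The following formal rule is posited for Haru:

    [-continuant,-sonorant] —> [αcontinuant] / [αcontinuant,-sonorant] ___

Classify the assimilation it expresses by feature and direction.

progressive manner assimilation

The rule copies [continuant] (continuancy) from the environment onto the target stops; since [±continuant] encodes the stop/fricative manner contrast, the assimilating dimension is manner.
The conditioning segment sits to the left of the focus bar, meaning the trigger precedes the segment that changes — progressive assimilation.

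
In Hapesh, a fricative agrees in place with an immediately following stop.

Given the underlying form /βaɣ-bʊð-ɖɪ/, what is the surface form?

The rule targets /ɣ/ (voiced velar fricative), which sits before the trigger /b/ (bilabial).
Changing only its place to bilabial gives [β] — the voiced bilabial fricative.
At the second juncture, /ð/ likewise becomes [ʐ] adjacent to /ɖ/.

[βaβbʊʐɖɪ]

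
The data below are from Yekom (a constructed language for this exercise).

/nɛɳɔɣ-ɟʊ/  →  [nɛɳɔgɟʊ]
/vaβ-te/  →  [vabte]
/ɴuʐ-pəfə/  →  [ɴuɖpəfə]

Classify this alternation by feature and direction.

Comparing underlying and surface forms, /ɣ/ → [g] is the alternation; the neighbouring /ɟ/ is constant.
The change fricative → stop matches the manner of the following /ɟ/, identifying this as manner assimilation.
Place and voice are unchanged, so the assimilation is partial, not total.
The other alternating forms pattern the same way: /β/ → [b] before /t/ (fricative → stop, matching a stop); /ʐ/ → [ɖ] before /p/ (fricative → stop, matching a stop) — only manner changes, and always toward the following segment.
Since the segment that changes precedes the conditioning segment, the assimilation is regressive.

regressive manner assimilation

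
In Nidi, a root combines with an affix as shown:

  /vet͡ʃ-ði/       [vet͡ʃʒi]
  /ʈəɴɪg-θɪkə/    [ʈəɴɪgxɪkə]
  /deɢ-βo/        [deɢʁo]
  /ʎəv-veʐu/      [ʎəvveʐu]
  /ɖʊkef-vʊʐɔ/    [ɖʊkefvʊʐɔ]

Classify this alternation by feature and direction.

The segment that alternates is /ð/, which surfaces as [ʒ] when adjacent to /t͡ʃ/.
The change dental → postalveolar matches the place of the preceding /t͡ʃ/, identifying this as place assimilation.
Manner and voice are unchanged, so the assimilation is partial, not total.
The other alternating forms pattern the same way: /θ/ → [x] after /g/ (dental → velar, matching velar); /β/ → [ʁ] after /ɢ/ (bilabial → uvular, matching uvular) — only place changes, and always toward the preceding segment.
Nothing changes in [ʎəvveʐu], [ɖʊkefvʊʐɔ]: there the adjacent consonants already agree in place (/v/ and /v/ are both labiodental; /v/ and /f/ are both labiodental), so these forms are consistent with the same rule.
The trigger is the preceding segment, so the direction is progressive (perseverative).

progressive place assimilation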